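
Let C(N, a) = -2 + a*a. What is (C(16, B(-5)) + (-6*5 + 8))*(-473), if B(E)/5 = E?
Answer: -284273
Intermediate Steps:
B(E) = 5*E
C(N, a) = -2 + a²
(C(16, B(-5)) + (-6*5 + 8))*(-473) = ((-2 + (5*(-5))²) + (-6*5 + 8))*(-473) = ((-2 + (-25)²) + (-30 + 8))*(-473) = ((-2 + 625) - 22)*(-473) = (623 - 22)*(-473) = 601*(-473) = -284273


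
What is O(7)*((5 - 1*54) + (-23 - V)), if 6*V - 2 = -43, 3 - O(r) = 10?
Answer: 2737/6 ≈ 456.17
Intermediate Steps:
O(r) = -7 (O(r) = 3 - 1*10 = 3 - 10 = -7)
V = -41/6 (V = ⅓ + (⅙)*(-43) = ⅓ - 43/6 = -41/6 ≈ -6.8333)
O(7)*((5 - 1*54) + (-23 - V)) = -7*((5 - 1*54) + (-23 - 1*(-41/6))) = -7*((5 - 54) + (-23 + 41/6)) = -7*(-49 - 97/6) = -7*(-391/6) = 2737/6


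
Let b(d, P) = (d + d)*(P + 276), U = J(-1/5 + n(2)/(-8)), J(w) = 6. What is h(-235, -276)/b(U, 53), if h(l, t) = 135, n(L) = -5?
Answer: 45/1316 ≈ 0.034195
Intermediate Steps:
U = 6
b(d, P) = 2*d*(276 + P) (b(d, P) = (2*d)*(276 + P) = 2*d*(276 + P))
h(-235, -276)/b(U, 53) = 135/((2*6*(276 + 53))) = 135/((2*6*329)) = 135/3948 = 135*(1/3948) = 45/1316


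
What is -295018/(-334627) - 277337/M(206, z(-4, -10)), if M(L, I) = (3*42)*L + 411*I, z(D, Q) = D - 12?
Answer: -87086999459/6485071260 ≈ -13.429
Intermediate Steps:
z(D, Q) = -12 + D
M(L, I) = 126*L + 411*I
-295018/(-334627) - 277337/M(206, z(-4, -10)) = -295018/(-334627) - 277337/(126*206 + 411*(-12 - 4)) = -295018*(-1/334627) - 277337/(25956 + 411*(-16)) = 295018/334627 - 277337/(25956 - 6576) = 295018/334627 - 277337/19380 = -87086999459/6485071260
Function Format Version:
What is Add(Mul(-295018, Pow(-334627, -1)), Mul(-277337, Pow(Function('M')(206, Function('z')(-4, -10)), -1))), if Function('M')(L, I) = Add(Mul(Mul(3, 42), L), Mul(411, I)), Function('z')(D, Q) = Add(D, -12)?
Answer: Rational(-87086999459, 6485071260) ≈ -13.429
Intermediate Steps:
Function('z')(D, Q) = Add(-12, D)
Function('M')(L, I) = Add(Mul(126, L), Mul(411, I))
Add(Mul(-295018, Pow(-334627, -1)), Mul(-277337, Pow(Function('M')(206, Function('z')(-4, -10)), -1))) = Add(Mul(-295018, Pow(-334627, -1)), Mul(-277337, Pow(Add(Mul(126, 206), Mul(411, Add(-12, -4))), -1))) = Add(Mul(-295018, Rational(-1, 334627)), Mul(-277337, Pow(Add(25956, Mul(411, -16)), -1))) = Add(Rational(295018, 334627), Mul(-277337, Pow(Add(25956, -6576), -1))) = Add(Rational(295018, 334627), Mul(-277337, Pow(19380, -1))) = Add(Rational(295018, 334627), Mul(-277337, Rational(1, 19380))) = Add(Rational(295018, 334627), Rational(-277337, 19380)) = Rational(-87086999459, 6485071260)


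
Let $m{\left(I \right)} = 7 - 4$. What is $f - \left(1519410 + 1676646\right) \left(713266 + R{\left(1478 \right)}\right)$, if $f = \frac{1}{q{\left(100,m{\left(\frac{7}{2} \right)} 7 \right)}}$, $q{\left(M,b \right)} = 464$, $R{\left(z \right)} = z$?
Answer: $- \frac{1059943898244095}{464} \approx -2.2844 \cdot 10^{12}$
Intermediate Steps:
$m{\left(I \right)} = 3$
$f = \frac{1}{464} \approx 0.0021552$
$f - \left(1519410 + 1676646\right) \left(713266 + R{\left(1478 \right)}\right) = \frac{1}{464} - \left(1519410 + 1676646\right) \left(713266 + 1478\right) = \frac{1}{464} - 3196056 \cdot 714744 = \frac{1}{464} - 2284361849664 = - \frac{1059943898244095}{464}$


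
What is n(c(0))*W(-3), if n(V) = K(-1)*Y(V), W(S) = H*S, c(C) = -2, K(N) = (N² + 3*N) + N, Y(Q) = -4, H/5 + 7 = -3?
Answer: 1800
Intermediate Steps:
H = -50 (H = -35 + 5*(-3) = -35 - 15 = -50)
K(N) = N² + 4*N
W(S) = -50*S
n(V) = 12 (n(V) = -(4 - 1)*(-4) = -1*3*(-4) = -3*(-4) = 12)
n(c(0))*W(-3) = 12*(-50*(-3)) = 12*150 = 1800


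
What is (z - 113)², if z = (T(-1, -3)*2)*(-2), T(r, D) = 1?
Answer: 13689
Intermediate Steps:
z = -4 (z = (1*2)*(-2) = 2*(-2) = -4)
(z - 113)² = (-4 - 113)² = (-117)² = 13689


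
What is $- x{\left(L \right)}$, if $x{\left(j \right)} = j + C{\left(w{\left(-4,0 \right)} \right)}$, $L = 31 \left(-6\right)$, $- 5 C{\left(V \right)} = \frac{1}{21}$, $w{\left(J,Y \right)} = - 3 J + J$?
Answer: $\frac{19531}{105} \approx 186.01$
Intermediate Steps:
$w{\left(J,Y \right)} = - 2 J$
$C{\left(V \right)} = - \frac{1}{105}$ ($C{\left(V \right)} = - \frac{1}{5 \cdot 21} = \left(- \frac{1}{5}\right) \frac{1}{21} = - \frac{1}{105}$)
$L = -186$
$x{\left(j \right)} = - \frac{1}{105} + j$ ($x{\left(j \right)} = j - \frac{1}{105} = - \frac{1}{105} + j$)
$- x{\left(L \right)} = - (- \frac{1}{105} - 186) = \left(-1\right) \left(- \frac{19531}{105}\right) = \frac{19531}{105}$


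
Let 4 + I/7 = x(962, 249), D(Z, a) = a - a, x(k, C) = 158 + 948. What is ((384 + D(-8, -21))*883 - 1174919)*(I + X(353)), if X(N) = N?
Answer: -6742777749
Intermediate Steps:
x(k, C) = 1106
D(Z, a) = 0
I = 7714 (I = -28 + 7*1106 = -28 + 7742 = 7714)
((384 + D(-8, -21))*883 - 1174919)*(I + X(353)) = ((384 + 0)*883 - 1174919)*(7714 + 353) = (384*883 - 1174919)*8067 = (339072 - 1174919)*8067 = -835847*8067 = -6742777749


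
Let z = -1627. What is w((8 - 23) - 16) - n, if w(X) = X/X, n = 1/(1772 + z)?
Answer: 144/145 ≈ 0.99310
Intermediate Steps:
n = 1/145 (n = 1/(1772 - 1627) = 1/145 ≈ 0.0068966)
w(X) = 1
w((8 - 23) - 16) - n = 1 - 1*1/145 = 1 - 1/145 = 144/145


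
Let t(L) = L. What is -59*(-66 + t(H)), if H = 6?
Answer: 3540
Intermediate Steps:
-59*(-66 + t(H)) = -59*(-66 + 6) = -59*(-60) = 3540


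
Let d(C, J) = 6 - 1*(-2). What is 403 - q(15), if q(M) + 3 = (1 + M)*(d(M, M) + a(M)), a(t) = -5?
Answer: 358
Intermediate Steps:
d(C, J) = 8 (d(C, J) = 6 + 2 = 8)
q(M) = 3*M (q(M) = -3 + (1 + M)*(8 - 5) = -3 + (1 + M)*3 = -3 + (3 + 3*M) = 3*M)
403 - q(15) = 403 - 3*15 = 403 - 1*45 = 403 - 45 = 358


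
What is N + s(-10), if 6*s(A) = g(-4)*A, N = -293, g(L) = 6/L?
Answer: -581/2 ≈ -290.50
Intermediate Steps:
s(A) = -A/4 (s(A) = ((6/(-4))*A)/6 = ((6*(-¼))*A)/6 = (-3*A/2)/6 = -A/4)
N + s(-10) = -293 - ¼*(-10) = -293 + 5/2 = -581/2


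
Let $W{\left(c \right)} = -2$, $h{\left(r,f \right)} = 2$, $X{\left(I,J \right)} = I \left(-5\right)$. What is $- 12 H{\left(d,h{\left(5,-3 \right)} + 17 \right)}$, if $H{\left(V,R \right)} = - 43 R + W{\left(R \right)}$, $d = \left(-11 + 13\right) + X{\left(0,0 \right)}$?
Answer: $9828$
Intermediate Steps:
$X{\left(I,J \right)} = - 5 I$
$d = 2$ ($d = \left(-11 + 13\right) - 0 = 2 + 0 = 2$)
$H{\left(V,R \right)} = -2 - 43 R$ ($H{\left(V,R \right)} = - 43 R - 2 = -2 - 43 R$)
$- 12 H{\left(d,h{\left(5,-3 \right)} + 17 \right)} = - 12 \left(-2 - 43 \left(2 + 17\right)\right) = - 12 \left(-2 - 817\right) = \left(-12\right) \left(-819\right) = 9828$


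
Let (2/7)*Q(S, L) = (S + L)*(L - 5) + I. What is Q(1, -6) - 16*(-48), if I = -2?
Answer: 1907/2 ≈ 953.50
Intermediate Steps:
Q(S, L) = -7 + 7*(-5 + L)*(L + S)/2 (Q(S, L) = 7*((S + L)*(L - 5) - 2)/2 = 7*((L + S)*(-5 + L) - 2)/2 = 7*((-5 + L)*(L + S) - 2)/2 = 7*(-2 + (-5 + L)*(L + S))/2 = -7 + 7*(-5 + L)*(L + S)/2)
Q(1, -6) - 16*(-48) = (-7 - 35/2*(-6) - 35/2*1 + (7/2)*(-6)² + (7/2)*(-6)*1) - 16*(-48) = (-7 + 105 - 35/2 + (7/2)*36 - 21) + 768 = (-7 + 105 - 35/2 + 126 - 21) + 768 = 371/2 + 768 = 1907/2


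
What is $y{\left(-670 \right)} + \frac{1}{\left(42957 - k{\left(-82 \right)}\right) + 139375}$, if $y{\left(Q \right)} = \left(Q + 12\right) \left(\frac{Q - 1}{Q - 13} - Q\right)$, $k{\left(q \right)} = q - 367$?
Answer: $- \frac{55117409124655}{124839423} \approx -4.4151 \cdot 10^{5}$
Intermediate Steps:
$k{\left(q \right)} = -367 + q$
$y{\left(Q \right)} = \left(12 + Q\right) \left(- Q + \frac{-1 + Q}{-13 + Q}\right)$ ($y{\left(Q \right)} = \left(12 + Q\right) \left(\frac{-1 + Q}{-13 + Q} - Q\right) = \left(12 + Q\right) \left(- Q + \frac{-1 + Q}{-13 + Q}\right)$)
$y{\left(-670 \right)} + \frac{1}{\left(42957 - k{\left(-82 \right)}\right) + 139375} = \frac{-12 - \left(-670\right)^{3} + 2 \left(-670\right)^{2} + 167 \left(-670\right)}{-13 - 670} + \frac{1}{\left(42957 - \left(-367 - 82\right)\right) + 139375} = \frac{-12 - -300763000 + 2 \cdot 448900 - 111890}{-683} + \frac{1}{\left(42957 - -449\right) + 139375} = - \frac{-12 + 300763000 + 897800 - 111890}{683} + \frac{1}{\left(42957 + 449\right) + 139375} = \left(- \frac{1}{683}\right) 301548898 + \frac{1}{43406 + 139375} = - \frac{301548898}{683} + \frac{1}{182781} = - \frac{55117409124655}{124839423}$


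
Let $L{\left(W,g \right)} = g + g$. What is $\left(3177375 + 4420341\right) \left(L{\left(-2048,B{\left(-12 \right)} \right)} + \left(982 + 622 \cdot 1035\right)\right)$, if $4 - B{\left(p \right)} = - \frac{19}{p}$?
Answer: $4898679308726$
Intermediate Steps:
$B{\left(p \right)} = 4 + \frac{19}{p}$ ($B{\left(p \right)} = 4 - - \frac{19}{p} = 4 + \frac{19}{p}$)
$L{\left(W,g \right)} = 2 g$
$\left(3177375 + 4420341\right) \left(L{\left(-2048,B{\left(-12 \right)} \right)} + \left(982 + 622 \cdot 1035\right)\right) = \left(3177375 + 4420341\right) \left(2 \left(4 + \frac{19}{-12}\right) + \left(982 + 622 \cdot 1035\right)\right) = 7597716 \left(2 \left(4 + 19 \left(- \frac{1}{12}\right)\right) + \left(982 + 643770\right)\right) = 7597716 \left(2 \left(4 - \frac{19}{12}\right) + 644752\right) = 7597716 \left(2 \cdot \frac{29}{12} + 644752\right) = 7597716 \left(\frac{29}{6} + 644752\right) = 7597716 \cdot \frac{3868541}{6} = 4898679308726$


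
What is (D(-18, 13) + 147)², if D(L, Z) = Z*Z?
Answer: 99856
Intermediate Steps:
D(L, Z) = Z²
(D(-18, 13) + 147)² = (13² + 147)² = (169 + 147)² = 316² = 99856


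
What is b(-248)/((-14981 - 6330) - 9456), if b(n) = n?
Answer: 248/30767 ≈ 0.0080606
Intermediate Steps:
b(-248)/((-14981 - 6330) - 9456) = -248/((-14981 - 6330) - 9456) = -248/(-21311 - 9456) = -248/(-30767) = -248*(-1/30767) = 248/30767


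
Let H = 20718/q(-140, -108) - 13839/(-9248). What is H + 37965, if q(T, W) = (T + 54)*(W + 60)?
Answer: 15099904671/397664 ≈ 37972.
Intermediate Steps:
q(T, W) = (54 + T)*(60 + W)
H = 2590911/397664 (H = 20718/(3240 + 54*(-108) + 60*(-140) - 140*(-108)) - 13839/(-9248) = 20718/(3240 - 5832 - 8400 + 15120) - 13839*(-1/9248) = 20718/4128 + 13839/9248 = 20718*(1/4128) + 13839/9248 = 3453/688 + 13839/9248 = 2590911/397664 ≈ 6.5153)
H + 37965 = 2590911/397664 + 37965 = 15099904671/397664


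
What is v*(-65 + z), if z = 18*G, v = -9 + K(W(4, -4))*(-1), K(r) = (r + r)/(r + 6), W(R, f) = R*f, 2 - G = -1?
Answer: 671/5 ≈ 134.20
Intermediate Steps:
G = 3 (G = 2 - 1*(-1) = 2 + 1 = 3)
K(r) = 2*r/(6 + r) (K(r) = (2*r)/(6 + r) = 2*r/(6 + r))
v = -61/5 (v = -9 + (2*(4*(-4))/(6 + 4*(-4)))*(-1) = -9 + (2*(-16)/(6 - 16))*(-1) = -9 + (2*(-16)/(-10))*(-1) = -9 + (2*(-16)*(-⅒))*(-1) = -9 + (16/5)*(-1) = -9 - 16/5 = -61/5 ≈ -12.200)
z = 54 (z = 18*3 = 54)
v*(-65 + z) = -61*(-65 + 54)/5 = -61/5*(-11) = 671/5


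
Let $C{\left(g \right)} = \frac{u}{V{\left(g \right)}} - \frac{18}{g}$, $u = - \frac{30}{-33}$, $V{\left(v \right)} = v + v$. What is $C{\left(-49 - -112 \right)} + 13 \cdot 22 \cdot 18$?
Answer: $\frac{3567371}{693} \approx 5147.7$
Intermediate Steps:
$V{\left(v \right)} = 2 v$
$u = \frac{10}{11}$ ($u = \left(-30\right) \left(- \frac{1}{33}\right) = \frac{10}{11} \approx 0.90909$)
$C{\left(g \right)} = - \frac{193}{11 g}$ ($C{\left(g \right)} = \frac{10}{11 \cdot 2 g} - \frac{18}{g} = \frac{10 \frac{1}{2 g}}{11} - \frac{18}{g} = \frac{5}{11 g} - \frac{18}{g} = - \frac{193}{11 g}$)
$C{\left(-49 - -112 \right)} + 13 \cdot 22 \cdot 18 = - \frac{193}{11 \left(-49 - -112\right)} + 13 \cdot 22 \cdot 18 = - \frac{193}{11 \left(-49 + 112\right)} + 286 \cdot 18 = - \frac{193}{11 \cdot 63} + 5148 = \left(- \frac{193}{11}\right) \frac{1}{63} + 5148 = - \frac{193}{693} + 5148 = \frac{3567371}{693}$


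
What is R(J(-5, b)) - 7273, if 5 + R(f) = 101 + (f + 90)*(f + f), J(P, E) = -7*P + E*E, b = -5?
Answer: 10823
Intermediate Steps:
J(P, E) = E**2 - 7*P (J(P, E) = -7*P + E**2 = E**2 - 7*P)
R(f) = 96 + 2*f*(90 + f) (R(f) = -5 + (101 + (f + 90)*(f + f)) = -5 + (101 + (90 + f)*(2*f)) = -5 + (101 + 2*f*(90 + f)) = 96 + 2*f*(90 + f))
R(J(-5, b)) - 7273 = (96 + 2*((-5)**2 - 7*(-5))**2 + 180*((-5)**2 - 7*(-5))) - 7273 = (96 + 2*(25 + 35)**2 + 180*(25 + 35)) - 7273 = (96 + 2*60**2 + 180*60) - 7273 = (96 + 2*3600 + 10800) - 7273 = (96 + 7200 + 10800) - 7273 = 18096 - 7273 = 10823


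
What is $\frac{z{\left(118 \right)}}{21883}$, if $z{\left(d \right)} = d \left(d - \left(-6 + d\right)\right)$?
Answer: $\frac{708}{21883} \approx 0.032354$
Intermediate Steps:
$z{\left(d \right)} = 6 d$ ($z{\left(d \right)} = d 6 = 6 d$)
$\frac{z{\left(118 \right)}}{21883} = \frac{6 \cdot 118}{21883} = 708 \cdot \frac{1}{21883} = \frac{708}{21883}$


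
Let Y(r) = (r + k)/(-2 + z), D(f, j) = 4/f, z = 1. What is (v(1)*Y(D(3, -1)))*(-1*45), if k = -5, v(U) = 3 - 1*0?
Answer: -495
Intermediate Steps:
v(U) = 3 (v(U) = 3 + 0 = 3)
Y(r) = 5 - r (Y(r) = (r - 5)/(-2 + 1) = (-5 + r)/(-1) = (-5 + r)*(-1) = 5 - r)
(v(1)*Y(D(3, -1)))*(-1*45) = (3*(5 - 4/3))*(-1*45) = (3*(5 - 4/3))*(-45) = (3*(11/3))*(-45) = 11*(-45) = -495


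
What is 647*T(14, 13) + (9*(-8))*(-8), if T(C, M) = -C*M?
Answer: -117178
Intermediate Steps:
T(C, M) = -C*M
647*T(14, 13) + (9*(-8))*(-8) = 647*(-1*14*13) + (9*(-8))*(-8) = 647*(-182) - 72*(-8) = -117754 + 576 = -117178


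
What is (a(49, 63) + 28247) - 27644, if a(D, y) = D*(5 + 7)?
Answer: 1191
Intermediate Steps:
a(D, y) = 12*D (a(D, y) = D*12 = 12*D)
(a(49, 63) + 28247) - 27644 = (12*49 + 28247) - 27644 = (588 + 28247) - 27644 = 28835 - 27644 = 1191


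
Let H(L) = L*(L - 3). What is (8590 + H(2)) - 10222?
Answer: -1634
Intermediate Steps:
H(L) = L*(-3 + L)
(8590 + H(2)) - 10222 = (8590 + 2*(-3 + 2)) - 10222 = (8590 + 2*(-1)) - 10222 = (8590 - 2) - 10222 = 8588 - 10222 = -1634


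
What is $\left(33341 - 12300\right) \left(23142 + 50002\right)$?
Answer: $1539022904$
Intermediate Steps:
$\left(33341 - 12300\right) \left(23142 + 50002\right) = 21041 \cdot 73144 = 1539022904$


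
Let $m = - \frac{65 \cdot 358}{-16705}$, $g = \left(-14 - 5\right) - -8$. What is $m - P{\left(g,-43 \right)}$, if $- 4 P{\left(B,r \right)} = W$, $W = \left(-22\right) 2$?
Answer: $- \frac{2469}{257} \approx -9.607$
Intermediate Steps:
$W = -44$
$g = -11$ ($g = \left(-14 - 5\right) + 8 = -19 + 8 = -11$)
$P{\left(B,r \right)} = 11$ ($P{\left(B,r \right)} = \left(- \frac{1}{4}\right) \left(-44\right) = 11$)
$m = \frac{358}{257}$ ($m = - \frac{23270 \left(-1\right)}{16705} = \left(-1\right) \left(- \frac{358}{257}\right) = \frac{358}{257} \approx 1.393$)
$m - P{\left(g,-43 \right)} = \frac{358}{257} - 11 = - \frac{2469}{257}$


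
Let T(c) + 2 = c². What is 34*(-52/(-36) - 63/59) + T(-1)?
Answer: 6269/531 ≈ 11.806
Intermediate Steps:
T(c) = -2 + c²
34*(-52/(-36) - 63/59) + T(-1) = 34*(-52/(-36) - 63/59) + (-2 + (-1)²) = 34*(-52*(-1/36) - 63*1/59) + (-2 + 1) = 34*(13/9 - 63/59) - 1 = 34*(200/531) - 1 = 6800/531 - 1 = 6269/531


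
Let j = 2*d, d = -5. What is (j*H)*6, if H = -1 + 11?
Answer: -600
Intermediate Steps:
j = -10 (j = 2*(-5) = -10)
H = 10
(j*H)*6 = -10*10*6 = -100*6 = -600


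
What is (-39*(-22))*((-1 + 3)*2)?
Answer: 3432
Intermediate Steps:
(-39*(-22))*((-1 + 3)*2) = 858*(2*2) = 858*4 = 3432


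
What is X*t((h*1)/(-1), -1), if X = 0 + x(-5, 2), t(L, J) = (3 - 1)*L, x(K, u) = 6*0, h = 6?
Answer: 0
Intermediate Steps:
x(K, u) = 0
t(L, J) = 2*L
X = 0 (X = 0 + 0 = 0)
X*t((h*1)/(-1), -1) = 0*(2*((6*1)/(-1))) = 0*(2*(6*(-1))) = 0*(2*(-6)) = 0*(-12) = 0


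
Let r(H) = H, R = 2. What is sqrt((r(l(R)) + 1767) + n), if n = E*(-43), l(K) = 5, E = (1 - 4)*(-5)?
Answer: 7*sqrt(23) ≈ 33.571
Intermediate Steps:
E = 15 (E = -3*(-5) = 15)
n = -645 (n = 15*(-43) = -645)
sqrt((r(l(R)) + 1767) + n) = sqrt((5 + 1767) - 645) = sqrt(1772 - 645) = sqrt(1127) = 7*sqrt(23)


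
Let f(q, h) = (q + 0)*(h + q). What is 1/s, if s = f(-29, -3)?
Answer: 1/928 ≈ 0.0010776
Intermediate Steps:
f(q, h) = q*(h + q)
s = 928 (s = -29*(-3 - 29) = -29*(-32) = 928)
1/s = 1/928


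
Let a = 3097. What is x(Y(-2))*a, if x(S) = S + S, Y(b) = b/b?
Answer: 6194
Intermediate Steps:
Y(b) = 1
x(S) = 2*S
x(Y(-2))*a = (2*1)*3097 = 2*3097 = 6194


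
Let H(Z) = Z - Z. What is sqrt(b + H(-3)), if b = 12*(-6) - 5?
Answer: I*sqrt(77) ≈ 8.775*I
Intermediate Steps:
b = -77 (b = -72 - 5 = -77)
H(Z) = 0
sqrt(b + H(-3)) = sqrt(-77 + 0) = sqrt(-77) = I*sqrt(77)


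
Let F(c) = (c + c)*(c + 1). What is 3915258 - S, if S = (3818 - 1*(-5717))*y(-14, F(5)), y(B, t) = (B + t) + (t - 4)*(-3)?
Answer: 5078528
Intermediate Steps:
F(c) = 2*c*(1 + c) (F(c) = (2*c)*(1 + c) = 2*c*(1 + c))
y(B, t) = 12 + B - 2*t (y(B, t) = (B + t) + (-4 + t)*(-3) = (B + t) + (12 - 3*t) = 12 + B - 2*t)
S = -1163270 (S = (3818 - 1*(-5717))*(12 - 14 - 4*5*(1 + 5)) = (3818 + 5717)*(12 - 14 - 4*5*6) = 9535*(12 - 14 - 2*60) = 9535*(12 - 14 - 120) = 9535*(-122) = -1163270)
3915258 - S = 3915258 - 1*(-1163270) = 3915258 + 1163270 = 5078528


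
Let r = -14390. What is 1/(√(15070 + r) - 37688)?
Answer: -4711/177548083 - √170/710192332 ≈ -2.6552e-5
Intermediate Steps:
1/(√(15070 + r) - 37688) = 1/(√(15070 - 14390) - 37688) = 1/(√680 - 37688) = 1/(2*√170 - 37688) = 1/(-37688 + 2*√170)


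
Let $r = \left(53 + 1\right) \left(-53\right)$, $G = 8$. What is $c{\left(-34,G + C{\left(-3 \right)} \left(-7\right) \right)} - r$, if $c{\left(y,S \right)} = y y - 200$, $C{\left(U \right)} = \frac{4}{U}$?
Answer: $3818$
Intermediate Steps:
$r = -2862$ ($r = 54 \left(-53\right) = -2862$)
$c{\left(y,S \right)} = -200 + y^{2}$ ($c{\left(y,S \right)} = y^{2} - 200 = -200 + y^{2}$)
$c{\left(-34,G + C{\left(-3 \right)} \left(-7\right) \right)} - r = \left(-200 + \left(-34\right)^{2}\right) - -2862 = \left(-200 + 1156\right) + 2862 = 956 + 2862 = 3818$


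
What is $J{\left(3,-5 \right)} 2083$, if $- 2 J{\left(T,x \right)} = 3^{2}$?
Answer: $- \frac{18747}{2} \approx -9373.5$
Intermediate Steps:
$J{\left(T,x \right)} = - \frac{9}{2}$ ($J{\left(T,x \right)} = - \frac{3^{2}}{2} = \left(- \frac{1}{2}\right) 9 = - \frac{9}{2}$)
$J{\left(3,-5 \right)} 2083 = \left(- \frac{9}{2}\right) 2083 = - \frac{18747}{2}$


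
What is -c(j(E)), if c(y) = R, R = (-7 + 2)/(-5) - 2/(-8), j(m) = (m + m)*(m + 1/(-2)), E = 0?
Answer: -5/4 ≈ -1.2500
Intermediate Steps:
j(m) = 2*m*(-½ + m) (j(m) = (2*m)*(m - ½) = (2*m)*(-½ + m) = 2*m*(-½ + m))
R = 5/4 (R = -5*(-⅕) - 2*(-⅛) = 1 + ¼ = 5/4 ≈ 1.2500)
c(y) = 5/4
-c(j(E)) = -1*5/4 = -5/4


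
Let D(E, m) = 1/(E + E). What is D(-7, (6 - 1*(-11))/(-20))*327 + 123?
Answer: 1395/14 ≈ 99.643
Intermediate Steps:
D(E, m) = 1/(2*E)
D(-7, (6 - 1*(-11))/(-20))*327 + 123 = ((1/2)/(-7))*327 + 123 = ((1/2)*(-1/7))*327 + 123 = -1/14*327 + 123 = -327/14 + 123 = 1395/14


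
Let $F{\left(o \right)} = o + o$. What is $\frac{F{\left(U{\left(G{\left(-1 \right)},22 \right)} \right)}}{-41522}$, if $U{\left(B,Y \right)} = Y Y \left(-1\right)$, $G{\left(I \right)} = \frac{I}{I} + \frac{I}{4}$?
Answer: $\frac{484}{20761} \approx 0.023313$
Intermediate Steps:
$G{\left(I \right)} = 1 + \frac{I}{4}$ ($G{\left(I \right)} = 1 + I \frac{1}{4} = 1 + \frac{I}{4}$)
$U{\left(B,Y \right)} = - Y^{2}$ ($U{\left(B,Y \right)} = Y^{2} \left(-1\right) = - Y^{2}$)
$F{\left(o \right)} = 2 o$
$\frac{F{\left(U{\left(G{\left(-1 \right)},22 \right)} \right)}}{-41522} = \frac{2 \left(- 22^{2}\right)}{-41522} = 2 \left(\left(-1\right) 484\right) \left(- \frac{1}{41522}\right) = 2 \left(-484\right) \left(- \frac{1}{41522}\right) = \left(-968\right) \left(- \frac{1}{41522}\right) = \frac{484}{20761}$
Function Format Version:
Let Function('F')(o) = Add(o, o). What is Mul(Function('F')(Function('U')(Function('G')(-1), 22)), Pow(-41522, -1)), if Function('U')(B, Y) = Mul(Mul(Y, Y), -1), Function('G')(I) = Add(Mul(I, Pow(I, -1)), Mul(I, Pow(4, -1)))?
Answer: Rational(484, 20761) ≈ 0.023313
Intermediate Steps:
Function('G')(I) = Add(1, Mul(Rational(1, 4), I)) (Function('G')(I) = Add(1, Mul(I, Rational(1, 4))) = Add(1, Mul(Rational(1, 4), I)))
Function('U')(B, Y) = Mul(-1, Pow(Y, 2)) (Function('U')(B, Y) = Mul(Pow(Y, 2), -1) = Mul(-1, Pow(Y, 2)))
Function('F')(o) = Mul(2, o)
Mul(Function('F')(Function('U')(Function('G')(-1), 22)), Pow(-41522, -1)) = Mul(Mul(2, Mul(-1, Pow(22, 2))), Pow(-41522, -1)) = Mul(Mul(2, Mul(-1, 484)), Rational(-1, 41522)) = Mul(Mul(2, -484), Rational(-1, 41522)) = Mul(-968, Rational(-1, 41522)) = Rational(484, 20761)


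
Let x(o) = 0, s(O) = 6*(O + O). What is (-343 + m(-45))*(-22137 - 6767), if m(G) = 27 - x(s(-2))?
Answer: 9133664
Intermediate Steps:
s(O) = 12*O (s(O) = 6*(2*O) = 12*O)
m(G) = 27 (m(G) = 27 - 1*0 = 27 + 0 = 27)
(-343 + m(-45))*(-22137 - 6767) = (-343 + 27)*(-22137 - 6767) = -316*(-28904) = 9133664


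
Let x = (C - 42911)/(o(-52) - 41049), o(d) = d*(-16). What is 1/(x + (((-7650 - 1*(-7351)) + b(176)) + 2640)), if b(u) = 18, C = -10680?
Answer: 40217/94925494 ≈ 0.00042367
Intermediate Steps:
o(d) = -16*d
x = 53591/40217 (x = (-10680 - 42911)/(-16*(-52) - 41049) = -53591/(832 - 41049) = -53591/(-40217) = -53591*(-1/40217) = 53591/40217 ≈ 1.3325)
1/(x + (((-7650 - 1*(-7351)) + b(176)) + 2640)) = 1/(53591/40217 + (((-7650 - 1*(-7351)) + 18) + 2640)) = 1/(53591/40217 + (((-7650 + 7351) + 18) + 2640)) = 1/(53591/40217 + ((-299 + 18) + 2640)) = 1/(53591/40217 + (-281 + 2640)) = 1/(53591/40217 + 2359) = 1/(94925494/40217) = 40217/94925494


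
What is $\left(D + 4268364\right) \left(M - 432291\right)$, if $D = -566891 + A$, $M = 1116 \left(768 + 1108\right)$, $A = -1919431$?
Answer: $2960550925650$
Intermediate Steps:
$M = 2093616$ ($M = 1116 \cdot 1876 = 2093616$)
$D = -2486322$ ($D = -566891 - 1919431 = -2486322$)
$\left(D + 4268364\right) \left(M - 432291\right) = \left(-2486322 + 4268364\right) \left(2093616 - 432291\right) = 1782042 \cdot 1661325 = 2960550925650$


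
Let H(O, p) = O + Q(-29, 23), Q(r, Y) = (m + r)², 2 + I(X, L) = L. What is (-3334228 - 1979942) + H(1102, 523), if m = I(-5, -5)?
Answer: -5311772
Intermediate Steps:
I(X, L) = -2 + L
m = -7 (m = -2 - 5 = -7)
Q(r, Y) = (-7 + r)²
H(O, p) = 1296 + O (H(O, p) = O + (-7 - 29)² = O + (-36)² = O + 1296 = 1296 + O)
(-3334228 - 1979942) + H(1102, 523) = (-3334228 - 1979942) + (1296 + 1102) = -5314170 + 2398 = -5311772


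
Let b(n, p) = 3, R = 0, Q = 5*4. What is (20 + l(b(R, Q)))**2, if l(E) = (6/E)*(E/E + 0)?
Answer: 484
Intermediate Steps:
Q = 20
l(E) = 6/E (l(E) = (6/E)*(1 + 0) = (6/E)*1 = 6/E)
(20 + l(b(R, Q)))**2 = (20 + 6/3)**2 = (20 + 6*(1/3))**2 = (20 + 2)**2 = 22**2 = 484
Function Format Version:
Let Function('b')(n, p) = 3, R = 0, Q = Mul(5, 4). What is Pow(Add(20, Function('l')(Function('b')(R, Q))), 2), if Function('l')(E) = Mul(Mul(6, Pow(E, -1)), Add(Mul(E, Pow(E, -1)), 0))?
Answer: 484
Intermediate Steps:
Q = 20
Function('l')(E) = Mul(6, Pow(E, -1)) (Function('l')(E) = Mul(Mul(6, Pow(E, -1)), Add(1, 0)) = Mul(Mul(6, Pow(E, -1)), 1) = Mul(6, Pow(E, -1)))
Pow(Add(20, Function('l')(Function('b')(R, Q))), 2) = Pow(Add(20, Mul(6, Pow(3, -1))), 2) = Pow(Add(20, Mul(6, Rational(1, 3))), 2) = Pow(Add(20, 2), 2) = Pow(22, 2) = 484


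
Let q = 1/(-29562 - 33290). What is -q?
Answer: 1/62852 ≈ 1.5910e-5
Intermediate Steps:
q = -1/62852 (q = 1/(-62852) = -1/62852 ≈ -1.5910e-5)
-q = -1*(-1/62852) = 1/62852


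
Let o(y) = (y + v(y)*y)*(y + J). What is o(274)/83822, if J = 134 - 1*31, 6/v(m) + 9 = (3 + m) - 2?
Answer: 7024264/5574163 ≈ 1.2601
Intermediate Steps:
v(m) = 6/(-8 + m) (v(m) = 6/(-9 + ((3 + m) - 2)) = 6/(-9 + (1 + m)) = 6/(-8 + m))
J = 103 (J = 134 - 31 = 103)
o(y) = (103 + y)*(y + 6*y/(-8 + y)) (o(y) = (y + (6/(-8 + y))*y)*(y + 103) = (y + 6*y/(-8 + y))*(103 + y) = (103 + y)*(y + 6*y/(-8 + y)))
o(274)/83822 = (274*(-206 + 274² + 101*274)/(-8 + 274))/83822 = (274*(-206 + 75076 + 27674)/266)*(1/83822) = (274*(1/266)*102544)*(1/83822) = (14048528/133)*(1/83822) = 7024264/5574163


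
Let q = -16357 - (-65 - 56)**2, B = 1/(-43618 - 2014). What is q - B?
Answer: -1414500735/45632 ≈ -30998.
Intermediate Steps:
B = -1/45632 (B = 1/(-45632) = -1/45632 ≈ -2.1914e-5)
q = -30998 (q = -16357 - 1*(-121)**2 = -16357 - 1*14641 = -16357 - 14641 = -30998)
q - B = -30998 - 1*(-1/45632) = -30998 + 1/45632 = -1414500735/45632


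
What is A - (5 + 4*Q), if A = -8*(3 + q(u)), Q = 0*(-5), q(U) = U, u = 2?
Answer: -45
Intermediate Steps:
Q = 0
A = -40 (A = -8*(3 + 2) = -8*5 = -40)
A - (5 + 4*Q) = -40 - (5 + 4*0) = -40 - (5 + 0) = -40 - 1*5 = -40 - 5 = -45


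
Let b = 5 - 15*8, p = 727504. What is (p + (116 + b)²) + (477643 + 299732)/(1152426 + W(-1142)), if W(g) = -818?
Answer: 837801355415/1151608 ≈ 7.2751e+5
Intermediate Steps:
b = -115 (b = 5 - 120 = -115)
(p + (116 + b)²) + (477643 + 299732)/(1152426 + W(-1142)) = (727504 + (116 - 115)²) + (477643 + 299732)/(1152426 - 818) = (727504 + 1²) + 777375/1151608 = (727504 + 1) + 777375*(1/1151608) = 727505 + 777375/1151608 = 837801355415/1151608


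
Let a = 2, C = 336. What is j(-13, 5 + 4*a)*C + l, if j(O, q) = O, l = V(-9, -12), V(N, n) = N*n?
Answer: -4260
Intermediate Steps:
l = 108 (l = -9*(-12) = 108)
j(-13, 5 + 4*a)*C + l = -13*336 + 108 = -4368 + 108 = -4260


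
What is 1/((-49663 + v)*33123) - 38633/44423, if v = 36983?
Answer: -16225846136543/18657644007720 ≈ -0.86966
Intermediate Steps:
1/((-49663 + v)*33123) - 38633/44423 = 1/((-49663 + 36983)*33123) - 38633/44423 = (1/33123)/(-12680) - 38633*1/44423 = -1/12680*1/33123 - 38633/44423 = -1/419999640 - 38633/44423 = -16225846136543/18657644007720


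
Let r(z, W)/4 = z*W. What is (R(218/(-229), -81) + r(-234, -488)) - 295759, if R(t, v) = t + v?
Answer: 36852294/229 ≈ 1.6093e+5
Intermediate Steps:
r(z, W) = 4*W*z (r(z, W) = 4*(z*W) = 4*(W*z) = 4*W*z)
(R(218/(-229), -81) + r(-234, -488)) - 295759 = ((218/(-229) - 81) + 4*(-488)*(-234)) - 295759 = ((218*(-1/229) - 81) + 456768) - 295759 = ((-218/229 - 81) + 456768) - 295759 = (-18767/229 + 456768) - 295759 = 104581105/229 - 295759 = 36852294/229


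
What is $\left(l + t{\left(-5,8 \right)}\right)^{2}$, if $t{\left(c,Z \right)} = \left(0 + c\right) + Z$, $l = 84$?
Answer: $7569$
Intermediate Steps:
$t{\left(c,Z \right)} = Z + c$ ($t{\left(c,Z \right)} = c + Z = Z + c$)
$\left(l + t{\left(-5,8 \right)}\right)^{2} = \left(84 + \left(8 - 5\right)\right)^{2} = \left(84 + 3\right)^{2} = 87^{2} = 7569$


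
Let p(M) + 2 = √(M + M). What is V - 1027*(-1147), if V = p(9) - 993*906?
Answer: 278309 + 3*√2 ≈ 2.7831e+5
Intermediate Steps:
p(M) = -2 + √2*√M (p(M) = -2 + √(M + M) = -2 + √(2*M) = -2 + √2*√M)
V = -899660 + 3*√2 (V = (-2 + √2*√9) - 993*906 = (-2 + √2*3) - 899658 = (-2 + 3*√2) - 899658 = -899660 + 3*√2 ≈ -8.9966e+5)
V - 1027*(-1147) = (-899660 + 3*√2) - 1027*(-1147) = (-899660 + 3*√2) - 1*(-1177969) = (-899660 + 3*√2) + 1177969 = 278309 + 3*√2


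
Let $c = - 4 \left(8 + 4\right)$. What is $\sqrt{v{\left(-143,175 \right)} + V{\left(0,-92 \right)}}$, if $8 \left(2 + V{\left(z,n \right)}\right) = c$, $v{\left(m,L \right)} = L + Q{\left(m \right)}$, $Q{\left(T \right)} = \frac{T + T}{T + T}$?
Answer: $2 \sqrt{42} \approx 12.961$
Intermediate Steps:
$c = -48$ ($c = \left(-4\right) 12 = -48$)
$Q{\left(T \right)} = 1$ ($Q{\left(T \right)} = \frac{2 T}{2 T} = 2 T \frac{1}{2 T} = 1$)
$v{\left(m,L \right)} = 1 + L$ ($v{\left(m,L \right)} = L + 1 = 1 + L$)
$V{\left(z,n \right)} = -8$ ($V{\left(z,n \right)} = -2 + \frac{1}{8} \left(-48\right) = -2 - 6 = -8$)
$\sqrt{v{\left(-143,175 \right)} + V{\left(0,-92 \right)}} = \sqrt{\left(1 + 175\right) - 8} = \sqrt{176 - 8} = \sqrt{168} = 2 \sqrt{42}$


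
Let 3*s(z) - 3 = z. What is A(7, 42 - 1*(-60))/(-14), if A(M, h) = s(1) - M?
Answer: 17/42 ≈ 0.40476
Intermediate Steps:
s(z) = 1 + z/3
A(M, h) = 4/3 - M (A(M, h) = (1 + (1/3)*1) - M = (1 + 1/3) - M = 4/3 - M)
A(7, 42 - 1*(-60))/(-14) = (4/3 - 1*7)/(-14) = (4/3 - 7)*(-1/14) = -17/3*(-1/14) = 17/42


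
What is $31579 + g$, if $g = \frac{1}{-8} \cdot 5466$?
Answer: $\frac{123583}{4} \approx 30896.0$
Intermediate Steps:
$g = - \frac{2733}{4}$ ($g = \left(- \frac{1}{8}\right) 5466 = - \frac{2733}{4} \approx -683.25$)
$31579 + g = 31579 - \frac{2733}{4} = \frac{123583}{4}$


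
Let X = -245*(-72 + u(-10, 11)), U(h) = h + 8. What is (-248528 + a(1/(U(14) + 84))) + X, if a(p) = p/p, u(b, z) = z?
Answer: -233582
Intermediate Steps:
U(h) = 8 + h
X = 14945 (X = -245*(-72 + 11) = -245*(-61) = 14945)
a(p) = 1
(-248528 + a(1/(U(14) + 84))) + X = (-248528 + 1) + 14945 = -248527 + 14945 = -233582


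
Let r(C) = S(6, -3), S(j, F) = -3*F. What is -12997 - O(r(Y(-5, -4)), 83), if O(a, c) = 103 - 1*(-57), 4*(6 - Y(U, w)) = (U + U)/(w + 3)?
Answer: -13157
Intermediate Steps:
Y(U, w) = 6 - U/(2*(3 + w)) (Y(U, w) = 6 - (U + U)/(4*(w + 3)) = 6 - 2*U/(4*(3 + w)) = 6 - U/(2*(3 + w)))
r(C) = 9 (r(C) = -3*(-3) = 9)
O(a, c) = 160 (O(a, c) = 103 + 57 = 160)
-12997 - O(r(Y(-5, -4)), 83) = -12997 - 1*160 = -12997 - 160 = -13157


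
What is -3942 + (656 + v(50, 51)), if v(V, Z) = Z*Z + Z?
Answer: -634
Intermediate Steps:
v(V, Z) = Z + Z² (v(V, Z) = Z² + Z = Z + Z²)
-3942 + (656 + v(50, 51)) = -3942 + (656 + 51*(1 + 51)) = -3942 + (656 + 51*52) = -3942 + (656 + 2652) = -3942 + 3308 = -634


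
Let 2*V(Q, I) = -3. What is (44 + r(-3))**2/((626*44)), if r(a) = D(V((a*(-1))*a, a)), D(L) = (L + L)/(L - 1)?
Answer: 12769/172150 ≈ 0.074174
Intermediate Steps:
V(Q, I) = -3/2 (V(Q, I) = (1/2)*(-3) = -3/2)
D(L) = 2*L/(-1 + L) (D(L) = (2*L)/(-1 + L) = 2*L/(-1 + L))
r(a) = 6/5 (r(a) = 2*(-3/2)/(-1 - 3/2) = 2*(-3/2)/(-5/2) = 2*(-3/2)*(-2/5) = 6/5)
(44 + r(-3))**2/((626*44)) = (44 + 6/5)**2/((626*44)) = (226/5)**2/27544 = (51076/25)*(1/27544) = 12769/172150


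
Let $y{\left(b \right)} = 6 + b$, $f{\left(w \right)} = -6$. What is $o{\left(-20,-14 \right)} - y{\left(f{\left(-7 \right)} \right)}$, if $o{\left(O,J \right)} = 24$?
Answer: $24$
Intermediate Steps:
$o{\left(-20,-14 \right)} - y{\left(f{\left(-7 \right)} \right)} = 24 - \left(6 - 6\right) = 24 - 0 = 24 + 0 = 24$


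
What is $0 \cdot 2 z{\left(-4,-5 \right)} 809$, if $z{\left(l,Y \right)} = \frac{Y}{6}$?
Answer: $0$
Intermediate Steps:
$z{\left(l,Y \right)} = \frac{Y}{6}$ ($z{\left(l,Y \right)} = Y \frac{1}{6} = \frac{Y}{6}$)
$0 \cdot 2 z{\left(-4,-5 \right)} 809 = 0 \cdot 2 \cdot \frac{1}{6} \left(-5\right) 809 = 0 \left(- \frac{5}{6}\right) 809 = 0 \cdot 809 = 0$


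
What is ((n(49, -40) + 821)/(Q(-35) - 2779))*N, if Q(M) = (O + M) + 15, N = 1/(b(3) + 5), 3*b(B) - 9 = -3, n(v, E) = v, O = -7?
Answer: -435/9821 ≈ -0.044293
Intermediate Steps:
b(B) = 2 (b(B) = 3 + (1/3)*(-3) = 3 - 1 = 2)
N = 1/7 (N = 1/(2 + 5) = 1/7 ≈ 0.14286)
Q(M) = 8 + M (Q(M) = (-7 + M) + 15 = 8 + M)
((n(49, -40) + 821)/(Q(-35) - 2779))*N = ((49 + 821)/((8 - 35) - 2779))*(1/7) = (870/(-27 - 2779))*(1/7) = (870/(-2806))*(1/7) = (870*(-1/2806))*(1/7) = -435/1403*1/7 = -435/9821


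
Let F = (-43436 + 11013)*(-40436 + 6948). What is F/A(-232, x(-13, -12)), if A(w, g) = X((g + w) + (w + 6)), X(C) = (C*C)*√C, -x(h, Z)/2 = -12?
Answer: -19388954*I*√434/1459759 ≈ -276.71*I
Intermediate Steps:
x(h, Z) = 24 (x(h, Z) = -2*(-12) = 24)
F = 1085781424 (F = -32423*(-33488) = 1085781424)
X(C) = C^(5/2) (X(C) = C²*√C = C^(5/2))
A(w, g) = (6 + g + 2*w)^(5/2) (A(w, g) = ((g + w) + (w + 6))^(5/2) = ((g + w) + (6 + w))^(5/2) = (6 + g + 2*w)^(5/2))
F/A(-232, x(-13, -12)) = 1085781424/((6 + 24 + 2*(-232))^(5/2)) = 1085781424/((6 + 24 - 464)^(5/2)) = 1085781424/((-434)^(5/2)) = 1085781424/((188356*I*√434)) = 1085781424*(-I*√434/81746504) = -19388954*I*√434/1459759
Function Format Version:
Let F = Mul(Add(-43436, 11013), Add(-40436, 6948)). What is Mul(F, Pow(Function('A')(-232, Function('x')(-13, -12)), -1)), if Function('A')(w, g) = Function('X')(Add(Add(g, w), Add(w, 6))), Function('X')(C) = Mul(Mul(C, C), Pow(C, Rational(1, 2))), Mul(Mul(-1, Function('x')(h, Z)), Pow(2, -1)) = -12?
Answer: Mul(Rational(-19388954, 1459759), I, Pow(434, Rational(1, 2))) ≈ Mul(-276.71, I)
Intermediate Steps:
Function('x')(h, Z) = 24 (Function('x')(h, Z) = Mul(-2, -12) = 24)
F = 1085781424 (F = Mul(-32423, -33488) = 1085781424)
Function('X')(C) = Pow(C, Rational(5, 2)) (Function('X')(C) = Mul(Pow(C, 2), Pow(C, Rational(1, 2))) = Pow(C, Rational(5, 2)))
Function('A')(w, g) = Pow(Add(6, g, Mul(2, w)), Rational(5, 2)) (Function('A')(w, g) = Pow(Add(Add(g, w), Add(w, 6)), Rational(5, 2)) = Pow(Add(Add(g, w), Add(6, w)), Rational(5, 2)) = Pow(Add(6, g, Mul(2, w)), Rational(5, 2)))
Mul(F, Pow(Function('A')(-232, Function('x')(-13, -12)), -1)) = Mul(1085781424, Pow(Pow(Add(6, 24, Mul(2, -232)), Rational(5, 2)), -1)) = Mul(1085781424, Pow(Pow(Add(6, 24, -464), Rational(5, 2)), -1)) = Mul(1085781424, Pow(Pow(-434, Rational(5, 2)), -1)) = Mul(1085781424, Pow(Mul(188356, I, Pow(434, Rational(1, 2))), -1)) = Mul(1085781424, Mul(Rational(-1, 81746504), I, Pow(434, Rational(1, 2)))) = Mul(Rational(-19388954, 1459759), I, Pow(434, Rational(1, 2)))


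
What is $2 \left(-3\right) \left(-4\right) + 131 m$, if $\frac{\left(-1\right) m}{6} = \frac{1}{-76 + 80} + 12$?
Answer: $- \frac{19209}{2} \approx -9604.5$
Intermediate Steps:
$m = - \frac{147}{2}$ ($m = - 6 \left(\frac{1}{-76 + 80} + 12\right) = - 6 \left(\frac{1}{4} + 12\right) = \left(-6\right) \frac{49}{4} = - \frac{147}{2} \approx -73.5$)
$2 \left(-3\right) \left(-4\right) + 131 m = 2 \left(-3\right) \left(-4\right) + 131 \left(- \frac{147}{2}\right) = \left(-6\right) \left(-4\right) - \frac{19257}{2} = 24 - \frac{19257}{2} = - \frac{19209}{2}$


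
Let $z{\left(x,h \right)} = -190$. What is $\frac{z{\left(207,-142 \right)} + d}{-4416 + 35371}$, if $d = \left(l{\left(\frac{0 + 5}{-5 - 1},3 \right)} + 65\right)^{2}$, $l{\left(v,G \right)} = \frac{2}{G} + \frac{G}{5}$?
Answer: $\frac{945286}{6964875} \approx 0.13572$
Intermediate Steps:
$l{\left(v,G \right)} = \frac{2}{G} + \frac{G}{5}$ ($l{\left(v,G \right)} = \frac{2}{G} + G \frac{1}{5} = \frac{2}{G} + \frac{G}{5}$)
$d = \frac{988036}{225}$ ($d = \left(\left(\frac{2}{3} + \frac{1}{5} \cdot 3\right) + 65\right)^{2} = \left(\left(2 \cdot \frac{1}{3} + \frac{3}{5}\right) + 65\right)^{2} = \left(\left(\frac{2}{3} + \frac{3}{5}\right) + 65\right)^{2} = \left(\frac{19}{15} + 65\right)^{2} = \left(\frac{994}{15}\right)^{2} = \frac{988036}{225} \approx 4391.3$)
$\frac{z{\left(207,-142 \right)} + d}{-4416 + 35371} = \frac{-190 + \frac{988036}{225}}{-4416 + 35371} = \frac{945286}{225 \cdot 30955} = \frac{945286}{225} \cdot \frac{1}{30955} = \frac{945286}{6964875}$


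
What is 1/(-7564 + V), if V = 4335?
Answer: -1/3229 ≈ -0.00030969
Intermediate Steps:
1/(-7564 + V) = 1/(-7564 + 4335) = 1/(-3229) = -1/3229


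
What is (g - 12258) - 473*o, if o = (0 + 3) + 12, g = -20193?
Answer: -39546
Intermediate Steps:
o = 15 (o = 3 + 12 = 15)
(g - 12258) - 473*o = (-20193 - 12258) - 473*15 = -32451 - 7095 = -39546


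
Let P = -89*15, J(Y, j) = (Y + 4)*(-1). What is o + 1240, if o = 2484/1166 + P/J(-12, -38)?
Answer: 5014991/4664 ≈ 1075.3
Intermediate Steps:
J(Y, j) = -4 - Y (J(Y, j) = (4 + Y)*(-1) = -4 - Y)
P = -1335
o = -768369/4664 (o = 2484/1166 - 1335/(-4 - 1*(-12)) = 2484*(1/1166) - 1335/(-4 + 12) = 1242/583 - 1335/8 = -768369/4664 ≈ -164.74)
o + 1240 = -768369/4664 + 1240 = 5014991/4664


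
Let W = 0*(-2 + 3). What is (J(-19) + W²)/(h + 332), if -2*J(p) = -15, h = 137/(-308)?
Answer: 2310/102119 ≈ 0.022621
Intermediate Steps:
h = -137/308 (h = 137*(-1/308) = -137/308 ≈ -0.44481)
J(p) = 15/2 (J(p) = -½*(-15) = 15/2)
W = 0 (W = 0*1 = 0)
(J(-19) + W²)/(h + 332) = (15/2 + 0²)/(-137/308 + 332) = (15/2 + 0)/(102119/308) = (15/2)*(308/102119) = 2310/102119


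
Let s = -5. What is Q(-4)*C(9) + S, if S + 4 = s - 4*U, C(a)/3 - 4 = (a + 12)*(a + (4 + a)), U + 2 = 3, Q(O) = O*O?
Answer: 22355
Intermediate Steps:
Q(O) = O²
U = 1 (U = -2 + 3 = 1)
C(a) = 12 + 3*(4 + 2*a)*(12 + a) (C(a) = 12 + 3*((a + 12)*(a + (4 + a))) = 12 + 3*((12 + a)*(4 + 2*a)) = 12 + 3*((4 + 2*a)*(12 + a)) = 12 + 3*(4 + 2*a)*(12 + a))
S = -13 (S = -4 + (-5 - 4*1) = -4 + (-5 - 4) = -4 - 9 = -13)
Q(-4)*C(9) + S = (-4)²*(156 + 6*9² + 84*9) - 13 = 16*(156 + 6*81 + 756) - 13 = 16*(156 + 486 + 756) - 13 = 16*1398 - 13 = 22368 - 13 = 22355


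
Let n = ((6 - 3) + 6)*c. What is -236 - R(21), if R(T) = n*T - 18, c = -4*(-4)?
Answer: -3242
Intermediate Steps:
c = 16
n = 144 (n = ((6 - 3) + 6)*16 = (3 + 6)*16 = 9*16 = 144)
R(T) = -18 + 144*T (R(T) = 144*T - 18 = -18 + 144*T)
-236 - R(21) = -236 - (-18 + 144*21) = -236 - (-18 + 3024) = -236 - 1*3006 = -236 - 3006 = -3242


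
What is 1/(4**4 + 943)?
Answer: 1/1199 ≈ 0.00083403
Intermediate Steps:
1/(4**4 + 943) = 1/(256 + 943) = 1/1199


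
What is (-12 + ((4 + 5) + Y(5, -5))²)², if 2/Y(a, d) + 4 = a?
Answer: 11881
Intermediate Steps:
Y(a, d) = 2/(-4 + a)
(-12 + ((4 + 5) + Y(5, -5))²)² = (-12 + ((4 + 5) + 2/(-4 + 5))²)² = (-12 + (9 + 2/1)²)² = (-12 + (9 + 2*1)²)² = (-12 + (9 + 2)²)² = (-12 + 11²)² = (-12 + 121)² = 109² = 11881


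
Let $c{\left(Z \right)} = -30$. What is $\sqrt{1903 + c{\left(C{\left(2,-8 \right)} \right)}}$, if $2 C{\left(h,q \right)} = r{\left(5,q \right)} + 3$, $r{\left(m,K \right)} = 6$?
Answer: $\sqrt{1873} \approx 43.278$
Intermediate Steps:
$C{\left(h,q \right)} = \frac{9}{2}$ ($C{\left(h,q \right)} = \frac{6 + 3}{2} = \frac{1}{2} \cdot 9 = \frac{9}{2}$)
$\sqrt{1903 + c{\left(C{\left(2,-8 \right)} \right)}} = \sqrt{1903 - 30} = \sqrt{1873}$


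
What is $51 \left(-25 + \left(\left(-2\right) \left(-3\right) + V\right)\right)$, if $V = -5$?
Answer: $-1224$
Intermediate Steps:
$51 \left(-25 + \left(\left(-2\right) \left(-3\right) + V\right)\right) = 51 \left(-25 - -1\right) = 51 \left(-25 + \left(6 - 5\right)\right) = 51 \left(-25 + 1\right) = 51 \left(-24\right) = -1224$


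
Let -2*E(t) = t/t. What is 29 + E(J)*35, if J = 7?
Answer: 23/2 ≈ 11.500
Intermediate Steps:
E(t) = -1/2 (E(t) = -t/(2*t) = -1/2*1 = -1/2)
29 + E(J)*35 = 29 - 1/2*35 = 29 - 35/2 = 23/2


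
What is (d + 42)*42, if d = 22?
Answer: 2688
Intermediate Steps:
(d + 42)*42 = (22 + 42)*42 = 64*42 = 2688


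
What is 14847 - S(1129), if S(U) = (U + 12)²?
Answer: -1287034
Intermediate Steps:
S(U) = (12 + U)²
14847 - S(1129) = 14847 - (12 + 1129)² = 14847 - 1*1141² = 14847 - 1*1301881 = 14847 - 1301881 = -1287034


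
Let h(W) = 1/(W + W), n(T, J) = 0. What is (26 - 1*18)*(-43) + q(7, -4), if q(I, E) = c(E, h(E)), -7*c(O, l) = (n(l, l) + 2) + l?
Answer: -19279/56 ≈ -344.27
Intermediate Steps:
h(W) = 1/(2*W)
c(O, l) = -2/7 - l/7 (c(O, l) = -((0 + 2) + l)/7 = -(2 + l)/7 = -2/7 - l/7)
q(I, E) = -2/7 - 1/(14*E)
(26 - 1*18)*(-43) + q(7, -4) = (26 - 1*18)*(-43) + (1/14)*(-1 - 4*(-4))/(-4) = (26 - 18)*(-43) + (1/14)*(-¼)*(-1 + 16) = 8*(-43) + (1/14)*(-¼)*15 = -344 - 15/56 = -19279/56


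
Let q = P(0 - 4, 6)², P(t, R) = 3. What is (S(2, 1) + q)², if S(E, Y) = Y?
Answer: 100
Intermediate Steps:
q = 9 (q = 3² = 9)
(S(2, 1) + q)² = (1 + 9)² = 10² = 100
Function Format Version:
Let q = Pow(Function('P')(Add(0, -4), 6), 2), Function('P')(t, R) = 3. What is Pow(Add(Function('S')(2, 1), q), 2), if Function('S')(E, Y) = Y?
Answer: 100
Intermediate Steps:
q = 9 (q = Pow(3, 2) = 9)
Pow(Add(Function('S')(2, 1), q), 2) = Pow(Add(1, 9), 2) = Pow(10, 2) = 100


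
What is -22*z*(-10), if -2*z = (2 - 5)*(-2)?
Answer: -660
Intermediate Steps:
z = -3 (z = -(2 - 5)*(-2)/2 = -(-3)*(-2)/2 = -1/2*6 = -3)
-22*z*(-10) = -22*(-3)*(-10) = 66*(-10) = -660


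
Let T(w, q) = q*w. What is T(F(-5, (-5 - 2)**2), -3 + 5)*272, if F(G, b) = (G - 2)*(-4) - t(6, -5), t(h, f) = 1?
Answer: 14688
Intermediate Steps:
F(G, b) = 7 - 4*G (F(G, b) = (G - 2)*(-4) - 1*1 = (-2 + G)*(-4) - 1 = (8 - 4*G) - 1 = 7 - 4*G)
T(F(-5, (-5 - 2)**2), -3 + 5)*272 = ((-3 + 5)*(7 - 4*(-5)))*272 = (2*(7 + 20))*272 = (2*27)*272 = 54*272 = 14688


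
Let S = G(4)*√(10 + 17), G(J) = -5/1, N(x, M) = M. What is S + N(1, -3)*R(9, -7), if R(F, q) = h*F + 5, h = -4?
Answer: 93 - 15*√3 ≈ 67.019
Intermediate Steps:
R(F, q) = 5 - 4*F (R(F, q) = -4*F + 5 = 5 - 4*F)
G(J) = -5 (G(J) = -5*1 = -5)
S = -15*√3 (S = -5*√(10 + 17) = -15*√3 ≈ -25.981)
S + N(1, -3)*R(9, -7) = -15*√3 - 3*(5 - 4*9) = -15*√3 - 3*(5 - 36) = -15*√3 - 3*(-31) = -15*√3 + 93 = 93 - 15*√3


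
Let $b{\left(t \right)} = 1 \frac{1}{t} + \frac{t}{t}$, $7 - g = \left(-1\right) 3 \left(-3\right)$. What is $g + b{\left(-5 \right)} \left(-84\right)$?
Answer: $- \frac{346}{5} \approx -69.2$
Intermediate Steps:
$g = -2$ ($g = 7 - \left(-1\right) 3 \left(-3\right) = 7 - \left(-3\right) \left(-3\right) = 7 - 9 = -2$)
$b{\left(t \right)} = 1 + \frac{1}{t}$ ($b{\left(t \right)} = \frac{1}{t} + 1 = 1 + \frac{1}{t}$)
$g + b{\left(-5 \right)} \left(-84\right) = -2 + \frac{1 - 5}{-5} \left(-84\right) = -2 + \left(- \frac{1}{5}\right) \left(-4\right) \left(-84\right) = -2 + \frac{4}{5} \left(-84\right) = -2 - \frac{336}{5} = - \frac{346}{5}$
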